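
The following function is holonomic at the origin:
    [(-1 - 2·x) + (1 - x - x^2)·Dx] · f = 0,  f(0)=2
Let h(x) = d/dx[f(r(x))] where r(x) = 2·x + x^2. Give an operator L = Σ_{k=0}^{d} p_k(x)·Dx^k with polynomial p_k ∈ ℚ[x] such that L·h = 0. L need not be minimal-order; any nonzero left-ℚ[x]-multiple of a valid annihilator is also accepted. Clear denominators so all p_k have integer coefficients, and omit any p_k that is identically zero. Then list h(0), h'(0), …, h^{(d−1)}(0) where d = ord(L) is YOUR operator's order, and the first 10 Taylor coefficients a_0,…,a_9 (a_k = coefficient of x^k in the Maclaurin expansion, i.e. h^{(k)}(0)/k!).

L = (9 + 42·x + 105·x^2 + 164·x^3 + 141·x^4 + 60·x^5 + 10·x^6) + (-1 - 3·x + 9·x^2 + 39·x^3 + 55·x^4 + 39·x^5 + 14·x^6 + 2·x^7)·Dx  (order 1).
h: a_k = 4, 36, 192, 944, 4340, 19140, 82096, 344912, 1426464, 5826640, …
ICs: h(0) = 4.

f: a_k = 2, 2, 4, 6, 10, 16, 26, 42, 68, 110, …
f∘r: x↦r, Dx↦Dx/r' in L_f ⇒ L₀.
h₀' ⇒ L via d/dx closure of L₀.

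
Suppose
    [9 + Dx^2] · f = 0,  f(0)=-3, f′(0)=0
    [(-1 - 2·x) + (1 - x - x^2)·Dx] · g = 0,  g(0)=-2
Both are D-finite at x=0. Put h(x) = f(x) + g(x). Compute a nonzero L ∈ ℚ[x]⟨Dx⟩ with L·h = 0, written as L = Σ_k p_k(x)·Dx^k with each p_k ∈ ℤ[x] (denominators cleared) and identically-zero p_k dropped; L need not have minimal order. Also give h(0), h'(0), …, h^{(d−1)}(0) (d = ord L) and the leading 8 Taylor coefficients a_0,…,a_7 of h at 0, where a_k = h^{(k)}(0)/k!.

f: a_k = -3, 0, 27/2, 0, -81/8, 0, 243/80, 0, …
g: a_k = -2, -2, -4, -6, -10, -16, -26, -42, …
L₀ := lclm(L_f,L_g); ord L₀ ≤ 2+1.
L = (-243 - 432·x + 81·x^2 - 216·x^3 - 405·x^4 - 162·x^5) + (117 - 225·x - 36·x^2 + 297·x^3 - 54·x^4 - 243·x^5 - 81·x^6)·Dx + (-27 - 48·x + 9·x^2 - 24·x^3 - 45·x^4 - 18·x^5)·Dx^2 + (13 - 25·x - 4·x^2 + 33·x^3 - 6·x^4 - 27·x^5 - 9·x^6)·Dx^3  (order 3).
h: a_k = -5, -2, 19/2, -6, -161/8, -16, -1837/80, -42, …
ICs: h(0) = -5, h′(0) = -2, h′′(0) = 19.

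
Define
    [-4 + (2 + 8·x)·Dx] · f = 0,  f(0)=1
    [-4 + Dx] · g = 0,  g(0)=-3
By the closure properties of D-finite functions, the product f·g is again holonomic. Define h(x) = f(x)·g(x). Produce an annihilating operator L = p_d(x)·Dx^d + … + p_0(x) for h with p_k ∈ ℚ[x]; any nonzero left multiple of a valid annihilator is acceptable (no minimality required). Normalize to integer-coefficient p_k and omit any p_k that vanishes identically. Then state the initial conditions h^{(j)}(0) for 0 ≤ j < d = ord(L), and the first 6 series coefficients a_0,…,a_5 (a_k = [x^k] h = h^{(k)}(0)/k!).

f: a_k = 1, 2, -2, 4, -10, 28, …
g: a_k = -3, -12, -24, -32, -32, -128/5, …
Product ⇒ symmetric product L₀, ord ≤ 1.
L = (-6 - 16·x) + (1 + 4·x)·Dx  (order 1).
h: a_k = -3, -18, -42, -68, -66, -428/5, …
ICs: h(0) = -3.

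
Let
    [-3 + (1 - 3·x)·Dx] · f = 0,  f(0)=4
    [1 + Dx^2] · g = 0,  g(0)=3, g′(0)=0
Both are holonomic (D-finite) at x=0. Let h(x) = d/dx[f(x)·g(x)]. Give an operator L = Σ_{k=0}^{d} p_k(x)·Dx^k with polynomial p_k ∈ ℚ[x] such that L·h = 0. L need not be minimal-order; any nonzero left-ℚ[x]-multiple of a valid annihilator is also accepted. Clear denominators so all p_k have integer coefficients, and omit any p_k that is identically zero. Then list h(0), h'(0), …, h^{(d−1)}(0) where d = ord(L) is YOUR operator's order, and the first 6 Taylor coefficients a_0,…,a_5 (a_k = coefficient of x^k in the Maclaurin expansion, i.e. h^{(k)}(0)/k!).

f: a_k = 4, 12, 36, 108, 324, 972, …
g: a_k = 3, 0, -3/2, 0, 1/8, 0, …
f·g: L₀ = L_f ⊗_s L_g, ord ≤ 1·2.
Differentiate: ansatz ord ≤ ord L₀ ⇒ L.
L = (-17 - 6·x + 9·x^2) + (-6 + 18·x)·Dx + (1 - 6·x + 9·x^2)·Dx^2  (order 2).
h: a_k = 36, 204, 918, 3674, 27555/2, 495989/10, …
ICs: h(0) = 36, h′(0) = 204.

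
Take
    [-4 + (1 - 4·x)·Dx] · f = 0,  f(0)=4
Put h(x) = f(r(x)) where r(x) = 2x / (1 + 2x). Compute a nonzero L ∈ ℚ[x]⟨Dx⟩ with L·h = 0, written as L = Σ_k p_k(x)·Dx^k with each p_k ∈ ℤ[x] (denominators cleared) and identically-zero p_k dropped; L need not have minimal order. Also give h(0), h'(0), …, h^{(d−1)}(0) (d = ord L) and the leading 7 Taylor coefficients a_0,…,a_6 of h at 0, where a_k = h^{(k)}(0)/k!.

L = 8 + (-1 + 4·x + 12·x^2)·Dx  (order 1).
h: a_k = 4, 32, 192, 1152, 6912, 41472, 248832, …
ICs: h(0) = 4.

f: a_k = 4, 16, 64, 256, 1024, 4096, 16384, …
Change of var in L_f (x↦r) gives L₀.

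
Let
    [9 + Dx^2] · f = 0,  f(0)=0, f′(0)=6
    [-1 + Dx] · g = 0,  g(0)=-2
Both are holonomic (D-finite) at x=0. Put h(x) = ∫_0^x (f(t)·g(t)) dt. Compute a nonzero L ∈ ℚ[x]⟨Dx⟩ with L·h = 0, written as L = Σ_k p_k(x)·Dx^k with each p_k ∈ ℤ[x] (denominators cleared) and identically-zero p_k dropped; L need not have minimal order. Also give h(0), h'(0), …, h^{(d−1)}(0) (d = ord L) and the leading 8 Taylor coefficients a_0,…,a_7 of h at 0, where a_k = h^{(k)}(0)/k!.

f: a_k = 0, 6, 0, -9, 0, 81/20, 0, -243/280, …
g: a_k = -2, -2, -1, -1/3, -1/12, -1/60, -1/360, -1/2520, …
Product ⇒ symmetric product L₀, ord ≤ 2.
h=∫₀ˣh₀: take L = L₀·Dx.
L = 10·Dx - 2·Dx^2 + Dx^3  (order 3).
h: a_k = 0, 0, -6, -4, 3, 16/5, 1/15, -26/35, …
ICs: h(0) = 0, h′(0) = 0, h′′(0) = -12.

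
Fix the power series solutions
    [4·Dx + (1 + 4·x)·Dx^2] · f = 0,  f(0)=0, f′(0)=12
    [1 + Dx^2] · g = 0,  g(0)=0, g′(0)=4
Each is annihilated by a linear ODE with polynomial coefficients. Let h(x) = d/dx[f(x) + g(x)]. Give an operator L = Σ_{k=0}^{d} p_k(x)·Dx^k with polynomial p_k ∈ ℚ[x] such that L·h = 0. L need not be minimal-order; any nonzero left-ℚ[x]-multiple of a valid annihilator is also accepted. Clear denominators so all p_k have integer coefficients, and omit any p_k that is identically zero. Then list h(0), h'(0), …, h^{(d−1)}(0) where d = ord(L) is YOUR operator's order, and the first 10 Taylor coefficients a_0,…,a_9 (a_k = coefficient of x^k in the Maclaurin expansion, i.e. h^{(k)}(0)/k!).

f: a_k = 0, 12, -24, 64, -192, 3072/5, -2048, 49152/7, -24576, 262144/3, …
g: a_k = 0, 4, 0, -2/3, 0, 1/30, 0, -1/1260, 0, 1/90720, …
Sum ⇒ L₀ = lclm(L_f,L_g) in ℚ(x)⟨Dx⟩.
h=h₀': d/dx-closure on L₀ ⇒ L.
L = (388 + 32·x + 64·x^2) + (33 + 140·x + 48·x^2 + 64·x^3)·Dx + (388 + 32·x + 64·x^2)·Dx^2 + (33 + 140·x + 48·x^2 + 64·x^3)·Dx^3  (order 3).
h: a_k = 16, -48, 190, -768, 18433/6, -12288, 8847359/180, -196608, 7927234561/10080, -3145728, …
ICs: h(0) = 16, h′(0) = -48, h′′(0) = 380.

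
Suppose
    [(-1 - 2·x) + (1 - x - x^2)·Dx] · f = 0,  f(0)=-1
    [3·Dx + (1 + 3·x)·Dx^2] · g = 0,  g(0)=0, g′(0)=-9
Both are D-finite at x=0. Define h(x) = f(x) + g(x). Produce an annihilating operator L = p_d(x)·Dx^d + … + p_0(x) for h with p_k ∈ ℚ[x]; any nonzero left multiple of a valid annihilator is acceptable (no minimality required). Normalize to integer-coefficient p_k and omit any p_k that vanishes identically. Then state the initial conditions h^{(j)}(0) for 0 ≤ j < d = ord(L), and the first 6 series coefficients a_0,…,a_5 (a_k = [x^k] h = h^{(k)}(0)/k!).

f: a_k = -1, -1, -2, -3, -5, -8, …
g: a_k = 0, -9, 27/2, -27, 243/4, -729/5, …
h₀=f+g: left-lcm gives L₀, ord ≤ 3.
L = (126 + 342·x + 468·x^2 + 180·x^3 + 108·x^4)·Dx + (156·x + 576·x^2 + 672·x^3 + 378·x^4 + 180·x^5)·Dx^2 + (-7 - 35·x - 29·x^2 + 63·x^3 + 99·x^4 + 93·x^5 + 36·x^6)·Dx^3  (order 3).
h: a_k = -1, -10, 23/2, -30, 223/4, -769/5, …
ICs: h(0) = -1, h′(0) = -10, h′′(0) = 23.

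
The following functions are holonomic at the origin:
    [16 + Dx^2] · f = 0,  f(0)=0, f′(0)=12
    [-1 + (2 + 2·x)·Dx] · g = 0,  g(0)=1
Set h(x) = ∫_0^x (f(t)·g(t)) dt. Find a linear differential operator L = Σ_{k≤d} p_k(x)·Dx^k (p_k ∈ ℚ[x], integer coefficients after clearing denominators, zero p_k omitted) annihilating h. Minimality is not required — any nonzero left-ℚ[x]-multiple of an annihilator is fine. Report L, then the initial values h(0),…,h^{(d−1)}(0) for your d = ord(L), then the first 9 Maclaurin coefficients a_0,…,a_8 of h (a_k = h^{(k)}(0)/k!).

L = (67 + 128·x + 64·x^2)·Dx + (-4 - 4·x)·Dx^2 + (4 + 8·x + 4·x^2)·Dx^3  (order 3).
h: a_k = 0, 0, 6, 2, -67/8, -61/20, 4661/960, 3561/2240, -64235/43008, …
ICs: h(0) = 0, h′(0) = 0, h′′(0) = 12.

f: a_k = 0, 12, 0, -32, 0, 128/5, 0, -1024/105, 0, …
g: a_k = 1, 1/2, -1/8, 1/16, -5/128, 7/256, -21/1024, 33/2048, -429/32768, …
Sym-product of L_f,L_g gives L₀ (≤ ord 2).
h=∫₀ˣh₀: take L = L₀·Dx.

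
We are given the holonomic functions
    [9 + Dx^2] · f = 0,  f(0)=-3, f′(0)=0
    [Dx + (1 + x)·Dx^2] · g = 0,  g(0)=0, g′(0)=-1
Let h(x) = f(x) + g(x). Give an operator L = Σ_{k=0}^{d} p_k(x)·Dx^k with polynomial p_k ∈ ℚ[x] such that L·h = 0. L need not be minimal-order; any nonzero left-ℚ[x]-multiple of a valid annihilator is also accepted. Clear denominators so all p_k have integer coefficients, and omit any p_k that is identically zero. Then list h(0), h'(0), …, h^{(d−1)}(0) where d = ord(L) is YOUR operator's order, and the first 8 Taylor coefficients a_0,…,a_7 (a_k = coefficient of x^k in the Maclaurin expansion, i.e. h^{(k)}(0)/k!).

L = (135 + 162·x + 81·x^2)·Dx + (99 + 261·x + 243·x^2 + 81·x^3)·Dx^2 + (15 + 18·x + 9·x^2)·Dx^3 + (11 + 29·x + 27·x^2 + 9·x^3)·Dx^4  (order 4).
h: a_k = -3, -1, 14, -1/3, -79/8, -1/5, 769/240, -1/7, …
ICs: h(0) = -3, h′(0) = -1, h′′(0) = 28, h′′′(0) = -2.

f: a_k = -3, 0, 27/2, 0, -81/8, 0, 243/80, 0, …
g: a_k = 0, -1, 1/2, -1/3, 1/4, -1/5, 1/6, -1/7, …
Weyl lclm of L_f,L_g ⇒ L₀ (ord ≤ 4).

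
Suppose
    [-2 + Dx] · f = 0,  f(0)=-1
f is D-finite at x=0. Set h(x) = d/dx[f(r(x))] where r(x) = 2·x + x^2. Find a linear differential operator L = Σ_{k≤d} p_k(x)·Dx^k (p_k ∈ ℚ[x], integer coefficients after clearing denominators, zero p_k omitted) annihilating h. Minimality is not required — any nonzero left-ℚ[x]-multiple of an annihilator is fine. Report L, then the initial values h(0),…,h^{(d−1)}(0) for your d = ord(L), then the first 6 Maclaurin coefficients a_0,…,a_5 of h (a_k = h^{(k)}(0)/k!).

L = (5 + 8·x + 4·x^2) + (-1 - x)·Dx  (order 1).
h: a_k = -4, -20, -56, -344/3, -568/3, -3992/15, …
ICs: h(0) = -4.

f: a_k = -1, -2, -2, -4/3, -2/3, -4/15, …
Substitute x→r, Dx→(1/r')Dx; clear ⇒ L₀.
h=h₀': d/dx-closure on L₀ ⇒ L.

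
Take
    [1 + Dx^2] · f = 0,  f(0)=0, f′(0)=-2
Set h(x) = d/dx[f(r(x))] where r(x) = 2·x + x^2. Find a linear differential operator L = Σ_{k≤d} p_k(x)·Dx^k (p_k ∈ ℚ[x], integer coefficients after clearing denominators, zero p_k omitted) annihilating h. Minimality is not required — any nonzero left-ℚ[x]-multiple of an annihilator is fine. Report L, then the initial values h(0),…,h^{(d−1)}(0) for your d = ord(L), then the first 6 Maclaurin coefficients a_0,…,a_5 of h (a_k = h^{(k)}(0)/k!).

f: a_k = 0, -2, 0, 1/3, 0, -1/60, …
L₀ from L_f via x↦r, Dx↦r'^{-1}Dx.
Differentiate: ansatz ord ≤ ord L₀ ⇒ L.
L = (7 + 16·x + 24·x^2 + 16·x^3 + 4·x^4) + (-3 - 3·x)·Dx + (1 + 2·x + x^2)·Dx^2  (order 2).
h: a_k = -4, -4, 8, 16, 22/3, -6, …
ICs: h(0) = -4, h′(0) = -4.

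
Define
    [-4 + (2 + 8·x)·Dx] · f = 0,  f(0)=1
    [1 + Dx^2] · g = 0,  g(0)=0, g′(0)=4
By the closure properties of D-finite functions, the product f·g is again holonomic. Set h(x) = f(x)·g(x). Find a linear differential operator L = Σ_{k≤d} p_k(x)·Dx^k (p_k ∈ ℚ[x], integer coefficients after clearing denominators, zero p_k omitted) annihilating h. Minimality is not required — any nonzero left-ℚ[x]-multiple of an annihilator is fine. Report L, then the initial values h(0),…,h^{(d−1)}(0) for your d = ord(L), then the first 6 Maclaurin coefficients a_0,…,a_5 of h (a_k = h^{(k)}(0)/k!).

f: a_k = 1, 2, -2, 4, -10, 28, …
g: a_k = 0, 4, 0, -2/3, 0, 1/30, …
h₀=f·g: eliminate ⇒ L₀, order ≤ 1·2.
L = (13 + 8·x + 16·x^2) + (-4 - 16·x)·Dx + (1 + 8·x + 16·x^2)·Dx^2  (order 2).
h: a_k = 0, 4, 8, -26/3, 44/3, -1159/30, …
ICs: h(0) = 0, h′(0) = 4.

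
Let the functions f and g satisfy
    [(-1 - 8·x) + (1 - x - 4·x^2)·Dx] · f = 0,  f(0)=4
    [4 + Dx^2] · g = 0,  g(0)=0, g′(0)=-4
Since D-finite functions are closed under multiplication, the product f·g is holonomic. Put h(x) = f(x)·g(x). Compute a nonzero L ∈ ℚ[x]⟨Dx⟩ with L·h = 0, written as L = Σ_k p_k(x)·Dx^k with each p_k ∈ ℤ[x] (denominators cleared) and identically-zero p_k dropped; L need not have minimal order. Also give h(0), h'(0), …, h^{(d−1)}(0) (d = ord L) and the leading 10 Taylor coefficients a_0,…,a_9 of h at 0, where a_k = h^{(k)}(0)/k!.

f: a_k = 4, 4, 20, 36, 116, 260, 724, 1764, 4660, 11716, …
g: a_k = 0, -4, 0, 8/3, 0, -8/15, 0, 16/315, 0, -8/2835, …
f·g: L₀ = L_f ⊗_s L_g, ord ≤ 1·2.
L = (4 + 4·x + 16·x^2) + (2 + 16·x)·Dx + (-1 + x + 4·x^2)·Dx^2  (order 2).
h: a_k = 0, -16, -16, -208/3, -400/3, -2064/5, -14192/15, -818096/315, -2010224/315, -47543504/2835, …
ICs: h(0) = 0, h′(0) = -16.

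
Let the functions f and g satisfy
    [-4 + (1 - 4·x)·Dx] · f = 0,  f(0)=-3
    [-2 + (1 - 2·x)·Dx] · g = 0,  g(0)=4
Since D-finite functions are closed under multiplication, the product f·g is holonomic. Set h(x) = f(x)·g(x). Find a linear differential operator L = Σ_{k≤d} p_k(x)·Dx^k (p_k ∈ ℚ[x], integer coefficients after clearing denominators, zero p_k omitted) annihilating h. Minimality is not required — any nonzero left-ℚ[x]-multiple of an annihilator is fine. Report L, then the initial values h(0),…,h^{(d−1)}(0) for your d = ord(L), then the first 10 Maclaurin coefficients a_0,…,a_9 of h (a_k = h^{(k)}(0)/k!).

L = (-6 + 16·x) + (1 - 6·x + 8·x^2)·Dx  (order 1).
h: a_k = -12, -72, -336, -1440, -5952, -24192, -97536, -391680, -1569792, -6285312, …
ICs: h(0) = -12.

f: a_k = -3, -12, -48, -192, -768, -3072, -12288, -49152, -196608, -786432, …
g: a_k = 4, 8, 16, 32, 64, 128, 256, 512, 1024, 2048, …
f·g: L₀ = L_f ⊗_s L_g, ord ≤ 1·1.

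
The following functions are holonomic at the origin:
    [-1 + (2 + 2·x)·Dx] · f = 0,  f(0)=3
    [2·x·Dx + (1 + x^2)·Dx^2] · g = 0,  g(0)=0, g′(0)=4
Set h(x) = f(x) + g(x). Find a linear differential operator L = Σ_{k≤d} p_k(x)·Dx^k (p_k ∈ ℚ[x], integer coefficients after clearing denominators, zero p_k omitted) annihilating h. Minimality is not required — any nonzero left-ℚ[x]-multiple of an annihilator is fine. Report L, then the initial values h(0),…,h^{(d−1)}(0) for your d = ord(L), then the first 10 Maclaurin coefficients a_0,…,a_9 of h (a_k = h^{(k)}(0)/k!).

f: a_k = 3, 3/2, -3/8, 3/16, -15/128, 21/256, -63/1024, 99/2048, -1287/32768, 2145/65536, …
g: a_k = 0, 4, 0, -4/3, 0, 4/5, 0, -4/7, 0, 4/9, …
Weyl lclm of L_f,L_g ⇒ L₀ (ord ≤ 3).
L = (-4 - 10·x + 12·x^2 + 6·x^3)·Dx + (-11 - 16·x + 10·x^2 + 48·x^3 + 21·x^4)·Dx^2 + (-2 + 6·x + 12·x^2 + 12·x^3 + 14·x^4 + 6·x^5)·Dx^3  (order 3).
h: a_k = 3, 11/2, -3/8, -55/48, -15/128, 1129/1280, -63/1024, -7499/14336, -1287/32768, 281449/589824, …
ICs: h(0) = 3, h′(0) = 11/2, h′′(0) = -3/4.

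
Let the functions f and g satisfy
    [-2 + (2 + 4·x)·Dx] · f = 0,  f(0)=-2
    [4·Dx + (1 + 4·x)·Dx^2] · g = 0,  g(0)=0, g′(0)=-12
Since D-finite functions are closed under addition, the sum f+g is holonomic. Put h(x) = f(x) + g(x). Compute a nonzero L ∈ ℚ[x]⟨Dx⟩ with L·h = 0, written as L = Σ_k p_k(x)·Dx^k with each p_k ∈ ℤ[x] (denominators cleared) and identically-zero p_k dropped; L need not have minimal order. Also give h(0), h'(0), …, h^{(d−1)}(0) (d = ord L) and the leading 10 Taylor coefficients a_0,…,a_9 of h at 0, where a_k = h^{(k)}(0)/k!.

f: a_k = -2, -2, 1, -1, 5/4, -7/4, 21/8, -33/8, 429/64, -715/64, …
g: a_k = 0, -12, 24, -64, 192, -3072/5, 2048, -49152/7, 24576, -262144/3, …
Sum ⇒ L₀ = lclm(L_f,L_g) in ℚ(x)⟨Dx⟩.
L = (20 + 16·x)·Dx + (29 + 104·x + 80·x^2)·Dx^2 + (3 + 22·x + 48·x^2 + 32·x^3)·Dx^3  (order 3).
h: a_k = -2, -14, 25, -65, 773/4, -12323/20, 16405/8, -393447/56, 1573293/64, -16779361/192, …
ICs: h(0) = -2, h′(0) = -14, h′′(0) = 50.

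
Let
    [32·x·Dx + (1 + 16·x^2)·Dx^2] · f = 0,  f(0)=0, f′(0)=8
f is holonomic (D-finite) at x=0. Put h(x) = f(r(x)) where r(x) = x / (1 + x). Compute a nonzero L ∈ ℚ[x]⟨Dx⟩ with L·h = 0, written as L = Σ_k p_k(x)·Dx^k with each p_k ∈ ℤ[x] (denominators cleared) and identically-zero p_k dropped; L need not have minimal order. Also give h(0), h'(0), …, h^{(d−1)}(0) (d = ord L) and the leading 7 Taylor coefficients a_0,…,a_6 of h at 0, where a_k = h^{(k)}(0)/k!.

f: a_k = 0, 8, 0, -128/3, 0, 2048/5, 0, …
f∘r: x↦r, Dx↦Dx/r' in L_f ⇒ L₀.
L = (2 + 34·x)·Dx + (1 + 2·x + 17·x^2)·Dx^2  (order 2).
h: a_k = 0, 8, -8, -104/3, 120, 808/5, -4888/3, …
ICs: h(0) = 0, h′(0) = 8.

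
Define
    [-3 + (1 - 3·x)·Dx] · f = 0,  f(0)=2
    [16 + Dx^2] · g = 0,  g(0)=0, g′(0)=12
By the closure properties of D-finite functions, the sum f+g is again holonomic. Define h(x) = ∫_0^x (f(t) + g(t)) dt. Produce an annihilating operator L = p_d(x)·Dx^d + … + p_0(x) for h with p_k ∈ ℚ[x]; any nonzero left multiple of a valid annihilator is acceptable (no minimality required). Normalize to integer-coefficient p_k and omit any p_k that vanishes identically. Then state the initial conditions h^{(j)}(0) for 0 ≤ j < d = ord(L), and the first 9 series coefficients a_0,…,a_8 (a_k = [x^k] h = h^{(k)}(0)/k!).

L = (1680 - 2304·x + 3456·x^2)·Dx + (-272 + 1584·x - 3456·x^2 + 3456·x^3)·Dx^2 + (105 - 144·x + 216·x^2)·Dx^3 + (-17 + 99·x - 216·x^2 + 216·x^3)·Dx^4  (order 4).
h: a_k = 0, 2, 9, 6, 11/2, 162/5, 1279/15, 1458/7, 229123/420, …
ICs: h(0) = 0, h′(0) = 2, h′′(0) = 18, h′′′(0) = 36.

f: a_k = 2, 6, 18, 54, 162, 486, 1458, 4374, 13122, …
g: a_k = 0, 12, 0, -32, 0, 128/5, 0, -1024/105, 0, …
L₀ := lclm(L_f,L_g); ord L₀ ≤ 1+2.
Integrate: L := L₀·Dx.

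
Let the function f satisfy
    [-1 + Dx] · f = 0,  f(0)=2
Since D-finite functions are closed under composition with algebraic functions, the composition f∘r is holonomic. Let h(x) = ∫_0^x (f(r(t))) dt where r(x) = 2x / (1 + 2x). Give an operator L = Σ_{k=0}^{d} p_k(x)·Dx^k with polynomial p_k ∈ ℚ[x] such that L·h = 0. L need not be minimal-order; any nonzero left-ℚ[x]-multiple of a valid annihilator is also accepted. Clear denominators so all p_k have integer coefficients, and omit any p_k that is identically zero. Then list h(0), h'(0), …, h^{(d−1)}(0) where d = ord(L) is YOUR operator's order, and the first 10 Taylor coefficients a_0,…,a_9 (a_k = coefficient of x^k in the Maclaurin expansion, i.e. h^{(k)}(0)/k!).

f: a_k = 2, 2, 1, 1/3, 1/12, 1/60, 1/360, 1/2520, 1/20160, 1/181440, …
L₀ from L_f via x↦r, Dx↦r'^{-1}Dx.
∫: right-multiply L₀ by Dx.
L = -2·Dx + (1 + 4·x + 4·x^2)·Dx^2  (order 2).
h: a_k = 0, 2, 2, -4/3, 2/3, 4/15, -76/45, 1208/315, -2182/315, 31364/2835, …
ICs: h(0) = 0, h′(0) = 2.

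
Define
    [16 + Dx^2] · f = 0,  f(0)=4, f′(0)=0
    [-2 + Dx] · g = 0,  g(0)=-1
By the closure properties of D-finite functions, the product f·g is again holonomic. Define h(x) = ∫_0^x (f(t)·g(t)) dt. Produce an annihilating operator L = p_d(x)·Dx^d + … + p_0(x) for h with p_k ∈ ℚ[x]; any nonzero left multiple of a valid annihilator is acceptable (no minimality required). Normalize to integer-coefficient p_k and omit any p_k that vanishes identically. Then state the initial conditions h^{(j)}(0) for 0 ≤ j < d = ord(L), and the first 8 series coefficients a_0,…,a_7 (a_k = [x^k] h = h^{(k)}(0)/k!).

f: a_k = 4, 0, -32, 0, 128/3, 0, -1024/45, 0, …
g: a_k = -1, -2, -2, -4/3, -2/3, -4/15, -4/45, -8/315, …
h₀=f·g: eliminate ⇒ L₀, order ≤ 2·1.
h=∫₀ˣh₀: take L = L₀·Dx.
L = 20·Dx - 4·Dx^2 + Dx^3  (order 3).
h: a_k = 0, -4, -4, 8, 44/3, 56/15, -328/45, -208/35, …
ICs: h(0) = 0, h′(0) = -4, h′′(0) = -8.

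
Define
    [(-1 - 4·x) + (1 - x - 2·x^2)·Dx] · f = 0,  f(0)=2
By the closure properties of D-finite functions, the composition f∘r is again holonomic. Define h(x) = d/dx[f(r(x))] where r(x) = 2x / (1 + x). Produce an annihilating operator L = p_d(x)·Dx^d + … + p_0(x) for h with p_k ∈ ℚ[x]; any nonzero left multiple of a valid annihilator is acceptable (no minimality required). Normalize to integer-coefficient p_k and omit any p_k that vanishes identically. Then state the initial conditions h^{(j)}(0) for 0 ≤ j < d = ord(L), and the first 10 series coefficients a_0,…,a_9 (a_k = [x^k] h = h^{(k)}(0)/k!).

L = (10 + 54·x + 270·x^2 + 162·x^3) + (-1 - 10·x + 90·x^3 + 81·x^4)·Dx  (order 1).
h: a_k = 4, 40, 108, 720, 1620, 9720, 20412, 116640, 236196, 1312200, …
ICs: h(0) = 4.

f: a_k = 2, 2, 6, 10, 22, 42, 86, 170, 342, 682, …
Substitute x→r, Dx→(1/r')Dx; clear ⇒ L₀.
h=h₀': d/dx-closure on L₀ ⇒ L.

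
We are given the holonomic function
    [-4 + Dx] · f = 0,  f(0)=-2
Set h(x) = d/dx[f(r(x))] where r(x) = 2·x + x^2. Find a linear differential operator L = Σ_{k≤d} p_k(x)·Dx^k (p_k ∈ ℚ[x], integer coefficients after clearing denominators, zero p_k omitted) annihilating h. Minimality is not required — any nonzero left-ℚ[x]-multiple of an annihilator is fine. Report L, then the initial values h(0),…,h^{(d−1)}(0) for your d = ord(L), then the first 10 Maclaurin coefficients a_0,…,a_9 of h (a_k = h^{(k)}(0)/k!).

f: a_k = -2, -8, -16, -64/3, -64/3, -256/15, -512/45, -2048/315, -1024/315, -4096/2835, …
Change of var in L_f (x↦r) gives L₀.
Differentiate: ansatz ord ≤ ord L₀ ⇒ L.
L = (9 + 16·x + 8·x^2) + (-1 - x)·Dx  (order 1).
h: a_k = -16, -144, -704, -7360/3, -6784, -236416/15, -1434112/45, -6030848/105, -5913088/63, -399356416/2835, …
ICs: h(0) = -16.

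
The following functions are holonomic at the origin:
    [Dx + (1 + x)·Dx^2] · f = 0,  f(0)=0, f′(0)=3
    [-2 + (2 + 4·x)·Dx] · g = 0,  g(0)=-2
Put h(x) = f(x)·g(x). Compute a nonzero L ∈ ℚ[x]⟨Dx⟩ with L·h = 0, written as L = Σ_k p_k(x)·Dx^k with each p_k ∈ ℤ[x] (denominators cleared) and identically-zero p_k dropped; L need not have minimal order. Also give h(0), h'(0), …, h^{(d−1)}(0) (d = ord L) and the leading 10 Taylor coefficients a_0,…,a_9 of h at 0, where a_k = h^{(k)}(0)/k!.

L = (2 + x) + (-1 - 2·x)·Dx + (1 + 5·x + 8·x^2 + 4·x^3)·Dx^2  (order 2).
h: a_k = 0, -6, -3, 4, -5, 131/20, -363/40, 927/70, -2829/140, 43003/1344, …
ICs: h(0) = 0, h′(0) = -6.

f: a_k = 0, 3, -3/2, 1, -3/4, 3/5, -1/2, 3/7, -3/8, 1/3, …
g: a_k = -2, -2, 1, -1, 5/4, -7/4, 21/8, -33/8, 429/64, -715/64, …
f·g: L₀ = L_f ⊗_s L_g, ord ≤ 2·1.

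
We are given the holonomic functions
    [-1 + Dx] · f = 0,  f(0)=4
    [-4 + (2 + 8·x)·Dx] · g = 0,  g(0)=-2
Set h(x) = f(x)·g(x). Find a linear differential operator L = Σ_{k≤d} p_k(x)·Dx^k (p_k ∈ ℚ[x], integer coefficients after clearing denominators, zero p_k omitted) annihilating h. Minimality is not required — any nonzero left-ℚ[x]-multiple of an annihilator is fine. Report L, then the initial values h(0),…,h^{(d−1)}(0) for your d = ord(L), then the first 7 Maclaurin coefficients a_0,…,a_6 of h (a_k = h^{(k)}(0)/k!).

L = (-3 - 4·x) + (1 + 4·x)·Dx  (order 1).
h: a_k = -8, -24, -4, -76/3, 53, -2371/15, 43487/90, …
ICs: h(0) = -8.

f: a_k = 4, 4, 2, 2/3, 1/6, 1/30, 1/180, …
g: a_k = -2, -4, 4, -8, 20, -56, 168, …
Product ⇒ symmetric product L₀, ord ≤ 1.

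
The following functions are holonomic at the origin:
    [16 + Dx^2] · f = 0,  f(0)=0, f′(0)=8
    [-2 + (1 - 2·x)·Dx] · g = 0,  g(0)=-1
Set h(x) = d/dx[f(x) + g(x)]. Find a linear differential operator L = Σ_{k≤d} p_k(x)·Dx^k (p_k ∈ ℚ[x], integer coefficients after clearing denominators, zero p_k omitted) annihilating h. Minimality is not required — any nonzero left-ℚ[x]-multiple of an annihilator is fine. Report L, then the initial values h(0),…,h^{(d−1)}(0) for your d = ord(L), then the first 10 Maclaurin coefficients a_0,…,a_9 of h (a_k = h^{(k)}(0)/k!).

f: a_k = 0, 8, 0, -64/3, 0, 256/15, 0, -2048/315, 0, 4096/2835, …
g: a_k = -1, -2, -4, -8, -16, -32, -64, -128, -256, -512, …
f+g: L₀ = lclm(L_f,L_g), ord ≤ 2+1.
Derive L from L₀ (diff closure).
L = (512 - 512·x + 512·x^2) + (-80 + 288·x - 384·x^2 + 256·x^3)·Dx + (32 - 32·x + 32·x^2)·Dx^2 + (-5 + 18·x - 24·x^2 + 16·x^3)·Dx^3  (order 3).
h: a_k = 6, -8, -88, -64, -224/3, -384, -42368/45, -2048, -1447424/315, -10240, …
ICs: h(0) = 6, h′(0) = -8, h′′(0) = -176.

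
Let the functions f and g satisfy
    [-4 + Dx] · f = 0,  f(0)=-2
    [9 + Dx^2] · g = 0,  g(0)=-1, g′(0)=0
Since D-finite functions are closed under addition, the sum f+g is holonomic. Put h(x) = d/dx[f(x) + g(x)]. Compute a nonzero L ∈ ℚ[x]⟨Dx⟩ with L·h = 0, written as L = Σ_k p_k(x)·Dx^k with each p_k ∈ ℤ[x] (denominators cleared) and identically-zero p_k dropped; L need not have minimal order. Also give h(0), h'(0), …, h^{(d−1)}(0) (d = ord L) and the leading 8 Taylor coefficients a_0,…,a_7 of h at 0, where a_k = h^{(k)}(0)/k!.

L = 36 - 9·Dx + 4·Dx^2 - Dx^3  (order 3).
h: a_k = -8, -23, -64, -593/6, -256/3, -7463/120, -2048/45, -137633/5040, …
ICs: h(0) = -8, h′(0) = -23, h′′(0) = -128.

f: a_k = -2, -8, -16, -64/3, -64/3, -256/15, -512/45, -2048/315, …
g: a_k = -1, 0, 9/2, 0, -27/8, 0, 81/80, 0, …
f+g: L₀ = lclm(L_f,L_g), ord ≤ 1+2.
Derive L from L₀ (diff closure).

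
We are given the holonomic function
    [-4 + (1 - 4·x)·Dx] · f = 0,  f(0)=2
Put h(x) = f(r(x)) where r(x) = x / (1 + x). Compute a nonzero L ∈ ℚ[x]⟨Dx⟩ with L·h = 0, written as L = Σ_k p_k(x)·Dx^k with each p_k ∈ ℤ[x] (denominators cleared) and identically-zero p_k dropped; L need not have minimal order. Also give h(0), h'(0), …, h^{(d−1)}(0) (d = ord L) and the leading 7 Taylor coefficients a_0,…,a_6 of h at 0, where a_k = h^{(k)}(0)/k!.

L = 4 + (-1 + 2·x + 3·x^2)·Dx  (order 1).
h: a_k = 2, 8, 24, 72, 216, 648, 1944, …
ICs: h(0) = 2.

f: a_k = 2, 8, 32, 128, 512, 2048, 8192, …
f∘r: x↦r, Dx↦Dx/r' in L_f ⇒ L₀.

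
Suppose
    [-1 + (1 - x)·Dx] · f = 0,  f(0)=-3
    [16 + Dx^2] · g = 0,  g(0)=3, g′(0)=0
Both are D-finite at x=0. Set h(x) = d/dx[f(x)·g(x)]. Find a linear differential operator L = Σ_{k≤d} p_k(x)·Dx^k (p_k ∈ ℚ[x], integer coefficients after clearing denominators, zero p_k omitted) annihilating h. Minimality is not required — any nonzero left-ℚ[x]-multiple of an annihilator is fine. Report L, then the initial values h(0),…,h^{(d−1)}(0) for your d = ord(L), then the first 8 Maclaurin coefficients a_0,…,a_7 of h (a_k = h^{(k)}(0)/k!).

L = (14 - 32·x + 16·x^2) + (-2 + 2·x)·Dx + (1 - 2·x + x^2)·Dx^2  (order 2).
h: a_k = -9, 126, 189, -132, -165, 546/5, 637/5, 200/7, …
ICs: h(0) = -9, h′(0) = 126.

f: a_k = -3, -3, -3, -3, -3, -3, -3, -3, …
g: a_k = 3, 0, -24, 0, 32, 0, -256/15, 0, …
Sym-product of L_f,L_g gives L₀ (≤ ord 2).
h=h₀': d/dx-closure on L₀ ⇒ L.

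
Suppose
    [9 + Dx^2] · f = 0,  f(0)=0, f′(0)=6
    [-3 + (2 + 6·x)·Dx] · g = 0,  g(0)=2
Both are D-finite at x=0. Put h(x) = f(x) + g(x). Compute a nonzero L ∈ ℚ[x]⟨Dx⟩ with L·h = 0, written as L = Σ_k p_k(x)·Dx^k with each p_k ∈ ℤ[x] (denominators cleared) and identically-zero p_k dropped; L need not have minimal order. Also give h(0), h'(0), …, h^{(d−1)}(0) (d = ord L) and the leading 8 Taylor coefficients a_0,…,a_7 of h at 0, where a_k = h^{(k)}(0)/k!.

f: a_k = 0, 6, 0, -9, 0, 81/20, 0, -243/280, …
g: a_k = 2, 3, -9/4, 27/8, -405/64, 1701/128, -15309/512, 72171/1024, …
Sum ⇒ L₀ = lclm(L_f,L_g) in ℚ(x)⟨Dx⟩.
L = (-63 - 216·x - 324·x^2) + (18 + 198·x + 648·x^2 + 648·x^3)·Dx + (-7 - 24·x - 36·x^2)·Dx^2 + (2 + 22·x + 72·x^2 + 72·x^3)·Dx^3  (order 3).
h: a_k = 2, 9, -9/4, -45/8, -405/64, 11097/640, -15309/512, 2494881/35840, …
ICs: h(0) = 2, h′(0) = 9, h′′(0) = -9/2.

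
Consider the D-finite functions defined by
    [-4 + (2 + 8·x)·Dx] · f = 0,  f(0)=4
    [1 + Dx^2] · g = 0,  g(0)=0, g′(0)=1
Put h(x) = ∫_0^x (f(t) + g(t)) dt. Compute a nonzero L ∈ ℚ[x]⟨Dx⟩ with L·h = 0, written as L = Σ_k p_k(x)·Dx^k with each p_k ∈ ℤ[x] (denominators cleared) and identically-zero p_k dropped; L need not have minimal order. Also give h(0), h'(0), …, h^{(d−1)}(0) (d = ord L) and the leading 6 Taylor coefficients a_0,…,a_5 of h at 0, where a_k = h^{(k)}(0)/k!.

f: a_k = 4, 8, -8, 16, -40, 112, …
g: a_k = 0, 1, 0, -1/6, 0, 1/120, …
Weyl lclm of L_f,L_g ⇒ L₀ (ord ≤ 3).
h=∫h₀ ⇒ L = L₀·Dx.
L = (-26 - 16·x - 32·x^2)·Dx + (-3 - 4·x + 48·x^2 + 64·x^3)·Dx^2 + (-26 - 16·x - 32·x^2)·Dx^3 + (-3 - 4·x + 48·x^2 + 64·x^3)·Dx^4  (order 4).
h: a_k = 0, 4, 9/2, -8/3, 95/24, -8, …
ICs: h(0) = 0, h′(0) = 4, h′′(0) = 9, h′′′(0) = -16.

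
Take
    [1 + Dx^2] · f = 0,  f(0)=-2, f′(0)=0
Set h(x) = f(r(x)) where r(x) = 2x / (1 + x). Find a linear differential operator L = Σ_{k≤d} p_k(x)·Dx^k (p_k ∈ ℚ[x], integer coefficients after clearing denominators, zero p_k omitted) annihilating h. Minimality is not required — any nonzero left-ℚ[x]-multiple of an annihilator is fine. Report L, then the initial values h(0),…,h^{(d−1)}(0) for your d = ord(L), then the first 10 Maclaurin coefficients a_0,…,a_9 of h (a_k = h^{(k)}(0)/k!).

L = 4 + (2 + 6·x + 6·x^2 + 2·x^3)·Dx + (1 + 4·x + 6·x^2 + 4·x^3 + x^4)·Dx^2  (order 2).
h: a_k = -2, 0, 4, -8, 32/3, -32/3, 308/45, 8/5, -4708/315, 10336/315, …
ICs: h(0) = -2, h′(0) = 0.

f: a_k = -2, 0, 1, 0, -1/12, 0, 1/360, 0, -1/20160, 0, …
f∘r: x↦r, Dx↦Dx/r' in L_f ⇒ L₀.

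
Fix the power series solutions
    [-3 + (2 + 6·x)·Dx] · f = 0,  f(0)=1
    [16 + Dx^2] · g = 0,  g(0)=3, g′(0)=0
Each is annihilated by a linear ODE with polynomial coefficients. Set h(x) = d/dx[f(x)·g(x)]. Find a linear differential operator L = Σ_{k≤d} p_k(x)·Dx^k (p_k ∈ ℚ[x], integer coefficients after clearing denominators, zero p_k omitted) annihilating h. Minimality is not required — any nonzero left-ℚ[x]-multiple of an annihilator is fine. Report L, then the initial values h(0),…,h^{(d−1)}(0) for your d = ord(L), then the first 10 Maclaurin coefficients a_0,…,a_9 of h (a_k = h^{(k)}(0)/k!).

L = (9613 + 83712·x + 273024·x^2 + 442368·x^3 + 331776·x^4) + (-444 - 5940·x - 20736·x^2 - 20736·x^3)·Dx + (364 + 3720·x + 14796·x^2 + 27648·x^3 + 20736·x^4)·Dx^2  (order 2).
h: a_k = 9/2, -219/4, -1485/16, 6337/32, 35115/256, -337609/2560, -1817053/10240, 82369729/430080, -214448463/2293760, -2125409647/17694720, …
ICs: h(0) = 9/2, h′(0) = -219/4.

f: a_k = 1, 3/2, -9/8, 27/16, -405/128, 1701/256, -15309/1024, 72171/2048, -2814669/32768, 14073345/65536, …
g: a_k = 3, 0, -24, 0, 32, 0, -256/15, 0, 512/105, 0, …
h₀=f·g: eliminate ⇒ L₀, order ≤ 1·2.
Derive L from L₀ (diff closure).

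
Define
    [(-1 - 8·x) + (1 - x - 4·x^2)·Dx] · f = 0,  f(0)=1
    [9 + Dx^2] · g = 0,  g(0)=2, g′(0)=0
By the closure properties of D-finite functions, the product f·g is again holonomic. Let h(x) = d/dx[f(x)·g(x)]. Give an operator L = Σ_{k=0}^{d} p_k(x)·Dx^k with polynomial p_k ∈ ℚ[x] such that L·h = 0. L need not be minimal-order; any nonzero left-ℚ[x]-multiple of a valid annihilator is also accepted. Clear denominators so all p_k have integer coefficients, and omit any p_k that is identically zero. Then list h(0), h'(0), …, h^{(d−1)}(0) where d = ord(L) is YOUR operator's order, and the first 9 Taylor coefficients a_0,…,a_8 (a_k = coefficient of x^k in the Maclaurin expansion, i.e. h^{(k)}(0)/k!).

L = (-33 - 162·x - 567·x^2 + 648·x^3 + 1296·x^4) + (6 + 66·x + 216·x^2 + 576·x^3)·Dx + (1 - 10·x - 31·x^2 + 72·x^3 + 144·x^4)·Dx^2  (order 2).
h: a_k = 2, 2, 27, 79, 1115/4, 15927/20, 99603/40, 1986769/280, 9313317/448, …
ICs: h(0) = 2, h′(0) = 2.

f: a_k = 1, 1, 5, 9, 29, 65, 181, 441, 1165, …
g: a_k = 2, 0, -9, 0, 27/4, 0, -81/40, 0, 729/2240, …
Product ⇒ symmetric product L₀, ord ≤ 2.
Differentiate: ansatz ord ≤ ord L₀ ⇒ L.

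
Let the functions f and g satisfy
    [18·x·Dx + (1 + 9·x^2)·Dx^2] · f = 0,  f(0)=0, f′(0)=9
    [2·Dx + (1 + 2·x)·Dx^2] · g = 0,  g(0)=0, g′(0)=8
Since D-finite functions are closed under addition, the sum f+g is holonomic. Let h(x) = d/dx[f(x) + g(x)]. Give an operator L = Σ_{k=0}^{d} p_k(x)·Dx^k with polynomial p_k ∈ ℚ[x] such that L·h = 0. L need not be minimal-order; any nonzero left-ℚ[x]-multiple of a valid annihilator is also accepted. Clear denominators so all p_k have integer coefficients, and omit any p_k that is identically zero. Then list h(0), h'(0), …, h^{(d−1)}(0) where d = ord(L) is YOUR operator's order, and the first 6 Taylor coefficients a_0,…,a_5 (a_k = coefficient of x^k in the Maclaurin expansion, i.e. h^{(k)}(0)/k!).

L = (-18 - 108·x + 486·x^2 + 324·x^3) + (-13 - 36·x + 135·x^2 + 972·x^3 + 648·x^4)·Dx + (-1 + 7·x + 18·x^2 + 81·x^3 + 243·x^4 + 162·x^5)·Dx^2  (order 2).
h: a_k = 17, -16, -49, -64, 857, -256, …
ICs: h(0) = 17, h′(0) = -16.

f: a_k = 0, 9, 0, -27, 0, 729/5, …
g: a_k = 0, 8, -8, 32/3, -16, 128/5, …
Sum ⇒ L₀ = lclm(L_f,L_g) in ℚ(x)⟨Dx⟩.
h=h₀': d/dx-closure on L₀ ⇒ L.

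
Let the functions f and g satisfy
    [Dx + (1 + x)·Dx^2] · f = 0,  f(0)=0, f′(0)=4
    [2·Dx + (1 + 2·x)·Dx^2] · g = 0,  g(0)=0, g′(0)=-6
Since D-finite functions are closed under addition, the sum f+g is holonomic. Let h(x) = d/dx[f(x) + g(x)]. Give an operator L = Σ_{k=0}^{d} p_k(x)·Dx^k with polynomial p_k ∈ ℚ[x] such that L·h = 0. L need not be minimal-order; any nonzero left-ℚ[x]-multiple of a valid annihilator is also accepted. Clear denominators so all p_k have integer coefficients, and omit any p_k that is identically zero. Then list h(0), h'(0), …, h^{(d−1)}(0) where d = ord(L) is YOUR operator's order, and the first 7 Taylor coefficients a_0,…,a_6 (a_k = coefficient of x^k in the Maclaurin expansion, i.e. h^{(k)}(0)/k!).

L = 4 + (6 + 8·x)·Dx + (1 + 3·x + 2·x^2)·Dx^2  (order 2).
h: a_k = -2, 8, -20, 44, -92, 188, -380, …
ICs: h(0) = -2, h′(0) = 8.

f: a_k = 0, 4, -2, 4/3, -1, 4/5, -2/3, …
g: a_k = 0, -6, 6, -8, 12, -96/5, 32, …
Weyl lclm of L_f,L_g ⇒ L₀ (ord ≤ 4).
Differentiate: ansatz ord ≤ ord L₀ ⇒ L.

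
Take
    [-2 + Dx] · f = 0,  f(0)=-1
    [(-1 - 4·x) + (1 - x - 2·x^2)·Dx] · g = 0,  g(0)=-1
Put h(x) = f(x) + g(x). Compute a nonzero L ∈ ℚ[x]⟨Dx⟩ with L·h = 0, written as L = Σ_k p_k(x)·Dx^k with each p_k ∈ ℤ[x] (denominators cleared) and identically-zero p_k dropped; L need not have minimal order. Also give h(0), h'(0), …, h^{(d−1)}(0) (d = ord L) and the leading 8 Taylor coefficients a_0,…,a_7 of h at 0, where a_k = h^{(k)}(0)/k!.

L = (8 + 12·x + 72·x^2 + 32·x^3) + (-2 - 20·x - 36·x^2 + 16·x^3 + 16·x^4)·Dx + (-1 + 7·x - 16·x^3 - 8·x^4)·Dx^2  (order 2).
h: a_k = -2, -3, -5, -19/3, -35/3, -319/15, -1939/45, -26783/315, …
ICs: h(0) = -2, h′(0) = -3.

f: a_k = -1, -2, -2, -4/3, -2/3, -4/15, -4/45, -8/315, …
g: a_k = -1, -1, -3, -5, -11, -21, -43, -85, …
h₀=f+g: left-lcm gives L₀, ord ≤ 2.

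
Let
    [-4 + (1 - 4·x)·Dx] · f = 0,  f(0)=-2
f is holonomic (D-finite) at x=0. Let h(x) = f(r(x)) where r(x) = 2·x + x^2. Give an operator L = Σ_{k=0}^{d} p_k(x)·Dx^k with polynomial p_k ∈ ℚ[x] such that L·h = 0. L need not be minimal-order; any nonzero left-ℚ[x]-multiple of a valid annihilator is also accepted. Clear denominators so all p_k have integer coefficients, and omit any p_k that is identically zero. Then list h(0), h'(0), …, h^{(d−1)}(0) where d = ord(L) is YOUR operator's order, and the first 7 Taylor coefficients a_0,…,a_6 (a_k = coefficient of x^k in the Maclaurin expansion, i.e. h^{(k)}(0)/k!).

f: a_k = -2, -8, -32, -128, -512, -2048, -8192, …
h₀=f(r): pull back L_f along r ⇒ L₀.
L = (8 + 8·x) + (-1 + 8·x + 4·x^2)·Dx  (order 1).
h: a_k = -2, -16, -136, -1152, -9760, -82688, -700544, …
ICs: h(0) = -2.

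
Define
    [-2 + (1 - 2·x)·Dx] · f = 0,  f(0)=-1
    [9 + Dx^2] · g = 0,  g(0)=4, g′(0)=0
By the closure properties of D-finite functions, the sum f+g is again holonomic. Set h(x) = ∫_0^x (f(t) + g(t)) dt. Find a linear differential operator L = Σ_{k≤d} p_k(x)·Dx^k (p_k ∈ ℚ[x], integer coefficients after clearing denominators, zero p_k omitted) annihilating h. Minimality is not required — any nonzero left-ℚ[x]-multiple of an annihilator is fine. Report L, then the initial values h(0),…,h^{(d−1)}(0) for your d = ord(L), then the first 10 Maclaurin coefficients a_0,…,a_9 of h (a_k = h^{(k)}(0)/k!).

f: a_k = -1, -2, -4, -8, -16, -32, -64, -128, -256, -512, …
g: a_k = 4, 0, -18, 0, 27/2, 0, -81/20, 0, 729/1120, 0, …
Sum ⇒ L₀ = lclm(L_f,L_g) in ℚ(x)⟨Dx⟩.
∫: right-multiply L₀ by Dx.
L = (594 - 648·x + 648·x^2)·Dx + (-153 + 630·x - 972·x^2 + 648·x^3)·Dx^2 + (66 - 72·x + 72·x^2)·Dx^3 + (-17 + 70·x - 108·x^2 + 72·x^3)·Dx^4  (order 4).
h: a_k = 0, 3, -1, -22/3, -2, -1/2, -16/3, -1361/140, -16, -285991/10080, …
ICs: h(0) = 0, h′(0) = 3, h′′(0) = -2, h′′′(0) = -44.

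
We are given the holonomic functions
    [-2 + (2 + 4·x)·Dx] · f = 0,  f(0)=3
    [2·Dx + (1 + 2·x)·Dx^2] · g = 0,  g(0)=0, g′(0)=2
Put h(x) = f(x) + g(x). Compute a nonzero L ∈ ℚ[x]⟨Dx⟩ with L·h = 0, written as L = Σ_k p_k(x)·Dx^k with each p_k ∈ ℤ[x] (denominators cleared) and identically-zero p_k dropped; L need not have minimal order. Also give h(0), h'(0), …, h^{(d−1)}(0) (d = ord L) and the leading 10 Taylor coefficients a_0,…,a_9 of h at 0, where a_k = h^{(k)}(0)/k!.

f: a_k = 3, 3, -3/2, 3/2, -15/8, 21/8, -63/16, 99/16, -1287/128, 2145/128, …
g: a_k = 0, 2, -2, 8/3, -4, 32/5, -32/3, 128/7, -32, 512/9, …
Sum ⇒ L₀ = lclm(L_f,L_g) in ℚ(x)⟨Dx⟩.
L = 2·Dx + (5 + 10·x)·Dx^2 + (1 + 4·x + 4·x^2)·Dx^3  (order 3).
h: a_k = 3, 5, -7/2, 25/6, -47/8, 361/40, -701/48, 2741/112, -5383/128, 84841/1152, …
ICs: h(0) = 3, h′(0) = 5, h′′(0) = -7.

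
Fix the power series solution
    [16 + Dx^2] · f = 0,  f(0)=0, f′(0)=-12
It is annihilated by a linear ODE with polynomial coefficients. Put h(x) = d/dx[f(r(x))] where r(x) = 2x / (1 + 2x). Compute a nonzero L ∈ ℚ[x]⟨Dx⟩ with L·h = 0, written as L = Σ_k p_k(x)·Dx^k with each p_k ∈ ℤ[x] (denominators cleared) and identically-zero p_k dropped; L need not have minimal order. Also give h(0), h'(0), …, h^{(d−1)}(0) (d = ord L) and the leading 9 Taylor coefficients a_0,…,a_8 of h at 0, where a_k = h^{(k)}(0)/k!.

f: a_k = 0, -12, 0, 32, 0, -128/5, 0, 1024/105, 0, …
f∘r: x↦r, Dx↦Dx/r' in L_f ⇒ L₀.
Derive L from L₀ (diff closure).
L = (88 + 96·x + 96·x^2) + (12 + 72·x + 144·x^2 + 96·x^3)·Dx + (1 + 8·x + 24·x^2 + 32·x^3 + 16·x^4)·Dx^2  (order 2).
h: a_k = -24, 96, 480, -5376, 24704, -69120, 1260032/15, 5152768/15, -61650944/21, …
ICs: h(0) = -24, h′(0) = 96.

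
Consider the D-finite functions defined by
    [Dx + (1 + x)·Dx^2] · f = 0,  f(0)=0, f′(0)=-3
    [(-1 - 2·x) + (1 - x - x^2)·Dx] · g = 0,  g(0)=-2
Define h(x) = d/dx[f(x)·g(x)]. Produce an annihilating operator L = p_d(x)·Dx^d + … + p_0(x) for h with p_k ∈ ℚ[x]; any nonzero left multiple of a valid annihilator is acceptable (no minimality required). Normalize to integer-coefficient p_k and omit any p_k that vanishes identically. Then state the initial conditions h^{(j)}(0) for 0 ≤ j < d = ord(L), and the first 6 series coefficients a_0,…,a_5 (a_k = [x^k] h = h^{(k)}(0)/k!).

f: a_k = 0, -3, 3/2, -1, 3/4, -3/5, …
g: a_k = -2, -2, -4, -6, -10, -16, …
f·g: L₀ = L_f ⊗_s L_g, ord ≤ 2·1.
Differentiate: ansatz ord ≤ ord L₀ ⇒ L.
L = (26 + 54·x + 36·x^2) + (7 + 37·x + 60·x^2 + 28·x^3)·Dx + (-3 - 4·x + 6·x^2 + 11·x^3 + 4·x^4)·Dx^2  (order 2).
h: a_k = 6, 6, 33, 50, 247/2, 1086/5, …
ICs: h(0) = 6, h′(0) = 6.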